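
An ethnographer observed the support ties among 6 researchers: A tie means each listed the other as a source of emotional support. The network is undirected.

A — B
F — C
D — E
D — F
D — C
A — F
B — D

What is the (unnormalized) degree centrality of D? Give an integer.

4

D is directly tied to B, C, E, and F. That is 4 neighbors, so the degree of D is 4.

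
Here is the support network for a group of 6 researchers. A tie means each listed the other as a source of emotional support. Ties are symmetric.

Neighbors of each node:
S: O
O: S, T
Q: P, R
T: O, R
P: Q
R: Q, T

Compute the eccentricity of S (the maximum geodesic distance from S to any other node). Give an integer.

5

Distances from S: O:1, P:5, Q:4, R:3, T:2.
The largest is 5 (to P), so the eccentricity of S is 5.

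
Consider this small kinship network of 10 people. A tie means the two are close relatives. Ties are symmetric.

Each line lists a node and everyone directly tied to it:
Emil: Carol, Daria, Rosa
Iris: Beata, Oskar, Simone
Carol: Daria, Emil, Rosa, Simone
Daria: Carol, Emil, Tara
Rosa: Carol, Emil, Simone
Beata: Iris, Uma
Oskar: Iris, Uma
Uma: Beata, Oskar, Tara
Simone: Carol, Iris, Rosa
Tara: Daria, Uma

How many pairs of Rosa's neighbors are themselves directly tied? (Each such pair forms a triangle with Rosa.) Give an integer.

2

Rosa's neighbors: Carol, Emil, and Simone.
Neighbor pairs that are themselves tied: Rosa–Carol–Emil; Rosa–Carol–Simone. Each forms one triangle with Rosa, for 2 in total.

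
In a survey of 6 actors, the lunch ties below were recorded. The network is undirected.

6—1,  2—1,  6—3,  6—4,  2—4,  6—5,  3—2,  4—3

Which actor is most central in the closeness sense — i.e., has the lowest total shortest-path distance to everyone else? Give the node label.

Farness (sum of distances to all others) for each node — 1:8, 2:8, 3:7, 4:7, 5:10, 6:6.
The smallest farness is 6, for 6, so 6 has the highest closeness.

6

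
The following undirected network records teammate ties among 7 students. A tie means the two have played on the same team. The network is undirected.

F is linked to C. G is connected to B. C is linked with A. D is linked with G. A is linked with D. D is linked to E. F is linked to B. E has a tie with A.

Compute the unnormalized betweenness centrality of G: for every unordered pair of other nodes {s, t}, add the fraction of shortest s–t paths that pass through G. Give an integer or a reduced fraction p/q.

Pairs whose geodesics pass through G — E–B: 1; D–B: 1; D–F: 1/2; B–A: 1/2.
All other pairs contribute 0.
Summing the contributions gives betweenness(G) = 3.

3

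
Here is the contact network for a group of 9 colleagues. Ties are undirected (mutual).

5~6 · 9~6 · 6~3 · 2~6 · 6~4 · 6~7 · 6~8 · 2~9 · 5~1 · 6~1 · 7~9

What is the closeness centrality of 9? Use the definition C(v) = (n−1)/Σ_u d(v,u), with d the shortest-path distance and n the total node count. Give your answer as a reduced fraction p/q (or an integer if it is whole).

Distances from 9: 1:2, 2:1, 3:2, 4:2, 5:2, 6:1, 7:1, 8:2. Sum = 13.
n = 9, so closeness = 8/13.

8/13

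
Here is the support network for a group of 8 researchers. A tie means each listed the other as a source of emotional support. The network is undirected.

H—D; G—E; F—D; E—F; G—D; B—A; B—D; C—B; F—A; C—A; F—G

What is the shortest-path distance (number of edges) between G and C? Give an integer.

One shortest route is G – D – B – C, which uses 3 edges, and at distance 2 from G we only reach {A, B, H}, which does not include C. So d(G,C) = 3.

3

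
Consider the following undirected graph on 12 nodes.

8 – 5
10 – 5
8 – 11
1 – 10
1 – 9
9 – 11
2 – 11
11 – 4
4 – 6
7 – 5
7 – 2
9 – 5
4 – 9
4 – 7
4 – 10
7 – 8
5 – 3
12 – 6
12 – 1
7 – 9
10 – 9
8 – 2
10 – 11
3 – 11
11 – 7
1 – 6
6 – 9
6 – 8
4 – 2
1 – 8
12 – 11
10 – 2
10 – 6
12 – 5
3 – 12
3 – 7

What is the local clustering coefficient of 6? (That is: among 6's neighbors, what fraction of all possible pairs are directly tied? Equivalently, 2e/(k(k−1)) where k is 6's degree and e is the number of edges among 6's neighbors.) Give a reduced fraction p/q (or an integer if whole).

7/15

6's neighbors: 1, 4, 8, 9, 10, and 12 (k = 6).
Possible neighbor pairs: C(6,2) = 15. Edges among them: 1–8, 1–9, 1–10, 1–12, 4–9, 4–10, 9–10 → e = 7.
Clustering(6) = 7/15.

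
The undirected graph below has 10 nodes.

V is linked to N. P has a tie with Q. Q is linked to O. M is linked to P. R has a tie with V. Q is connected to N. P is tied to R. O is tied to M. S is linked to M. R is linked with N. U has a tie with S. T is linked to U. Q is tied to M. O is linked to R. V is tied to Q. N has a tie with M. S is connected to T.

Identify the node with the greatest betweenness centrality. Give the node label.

Unnormalized betweenness of each node: M:19, N:43/12, O:19/12, P:19/12, Q:4, R:2, S:14, T:0, U:0, V:1/4.
M has the largest value, 19, making it the main broker — the node through which the most shortest paths run.

M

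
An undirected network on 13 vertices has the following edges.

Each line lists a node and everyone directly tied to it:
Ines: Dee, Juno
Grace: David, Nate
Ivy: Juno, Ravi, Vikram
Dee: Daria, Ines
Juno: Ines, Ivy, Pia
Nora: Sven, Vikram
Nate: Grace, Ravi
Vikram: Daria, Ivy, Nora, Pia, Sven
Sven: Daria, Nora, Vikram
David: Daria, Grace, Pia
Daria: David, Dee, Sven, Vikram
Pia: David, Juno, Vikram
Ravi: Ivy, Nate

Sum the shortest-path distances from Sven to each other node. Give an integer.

Distances from Sven: Daria:1, David:2, Dee:2, Grace:3, Ines:3, Ivy:2, Juno:3, Nate:4, Nora:1, Pia:2, Ravi:3, Vikram:1.
Sum = 1 + 2 + 2 + 3 + 3 + 2 + 3 + 4 + 1 + 2 + 3 + 1 = 27.

27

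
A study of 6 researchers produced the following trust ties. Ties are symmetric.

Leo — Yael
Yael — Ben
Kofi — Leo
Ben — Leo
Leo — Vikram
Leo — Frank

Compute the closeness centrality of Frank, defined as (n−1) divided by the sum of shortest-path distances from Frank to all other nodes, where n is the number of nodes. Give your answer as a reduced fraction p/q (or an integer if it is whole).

Distances from Frank: Ben:2, Kofi:2, Leo:1, Vikram:2, Yael:2. Sum = 9.
n = 6, so closeness = 5/9.

5/9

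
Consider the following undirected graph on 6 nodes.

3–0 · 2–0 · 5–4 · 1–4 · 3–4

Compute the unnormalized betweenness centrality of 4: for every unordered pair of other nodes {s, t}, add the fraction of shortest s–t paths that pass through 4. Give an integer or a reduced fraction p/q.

7

Pairs whose geodesics pass through 4 — 0–1: 1; 0–5: 1; 3–1: 1; 3–5: 1; 1–2: 1; 1–5: 1; 2–5: 1.
All other pairs contribute 0.
Summing the contributions gives betweenness(4) = 7.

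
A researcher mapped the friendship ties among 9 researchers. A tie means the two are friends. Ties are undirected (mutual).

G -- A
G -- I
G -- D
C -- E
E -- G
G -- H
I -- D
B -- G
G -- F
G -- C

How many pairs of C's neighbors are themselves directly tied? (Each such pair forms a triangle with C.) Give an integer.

1

C's neighbors: E and G.
Neighbor pairs that are themselves tied: C–E–G. Each forms one triangle with C, for 1 in total.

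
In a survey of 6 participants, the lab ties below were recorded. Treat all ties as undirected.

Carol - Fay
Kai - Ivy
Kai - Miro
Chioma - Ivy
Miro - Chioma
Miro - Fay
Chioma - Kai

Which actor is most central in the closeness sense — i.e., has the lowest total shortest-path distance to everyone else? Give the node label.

Miro

Farness (sum of distances to all others) for each node — Carol:13, Chioma:8, Fay:9, Ivy:11, Kai:8, Miro:7.
The smallest farness is 7, for Miro, so Miro has the highest closeness.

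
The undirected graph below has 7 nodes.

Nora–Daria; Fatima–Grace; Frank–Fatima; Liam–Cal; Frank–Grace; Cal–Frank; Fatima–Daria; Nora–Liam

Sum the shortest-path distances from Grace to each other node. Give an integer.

Distances from Grace: Cal:2, Daria:2, Fatima:1, Frank:1, Liam:3, Nora:3.
Sum = 2 + 2 + 1 + 1 + 3 + 3 = 12.

12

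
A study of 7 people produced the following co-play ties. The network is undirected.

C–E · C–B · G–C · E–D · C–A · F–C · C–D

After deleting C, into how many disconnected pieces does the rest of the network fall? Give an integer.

5

Without C, the remaining ties split the others into: {G}; {D, E}; {B}; {F}; {A}.
That's 5 separate components.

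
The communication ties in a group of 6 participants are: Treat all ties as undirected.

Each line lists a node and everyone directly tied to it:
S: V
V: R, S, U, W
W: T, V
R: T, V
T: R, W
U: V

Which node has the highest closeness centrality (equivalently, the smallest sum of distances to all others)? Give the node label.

V

Farness (sum of distances to all others) for each node — R:8, S:10, T:10, U:10, V:6, W:8.
The smallest farness is 6, for V, so V has the highest closeness.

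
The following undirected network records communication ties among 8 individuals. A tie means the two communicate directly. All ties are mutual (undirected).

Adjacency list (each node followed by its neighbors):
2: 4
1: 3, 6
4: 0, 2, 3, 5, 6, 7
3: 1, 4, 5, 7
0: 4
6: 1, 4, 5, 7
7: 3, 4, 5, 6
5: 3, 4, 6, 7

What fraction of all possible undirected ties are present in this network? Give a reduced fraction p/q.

There are 13 edges and 8 nodes, so the maximum possible is C(8,2) = 28.
Density = 13/28.

13/28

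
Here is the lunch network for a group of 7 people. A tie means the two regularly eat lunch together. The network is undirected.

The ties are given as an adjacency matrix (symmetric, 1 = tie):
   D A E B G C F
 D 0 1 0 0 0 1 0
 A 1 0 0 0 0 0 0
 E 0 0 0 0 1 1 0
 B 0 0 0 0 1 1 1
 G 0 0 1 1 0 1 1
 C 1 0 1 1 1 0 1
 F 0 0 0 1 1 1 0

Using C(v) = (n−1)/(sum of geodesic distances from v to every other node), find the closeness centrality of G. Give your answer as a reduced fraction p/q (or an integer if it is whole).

Distances from G: A:3, B:1, C:1, D:2, E:1, F:1. Sum = 9.
n = 7, so closeness = 6/9 = 2/3.

2/3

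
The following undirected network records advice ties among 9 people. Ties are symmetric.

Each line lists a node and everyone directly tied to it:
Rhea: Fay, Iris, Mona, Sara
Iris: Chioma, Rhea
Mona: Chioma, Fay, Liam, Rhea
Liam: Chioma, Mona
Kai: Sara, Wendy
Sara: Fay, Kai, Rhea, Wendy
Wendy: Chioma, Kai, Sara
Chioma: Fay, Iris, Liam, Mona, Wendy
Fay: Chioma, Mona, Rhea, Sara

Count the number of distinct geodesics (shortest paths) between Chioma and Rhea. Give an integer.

The shortest distance is 2. The length-2 paths are: Chioma–Iris–Rhea; Chioma–Fay–Rhea; Chioma–Mona–Rhea.
That gives 3 distinct shortest paths.

3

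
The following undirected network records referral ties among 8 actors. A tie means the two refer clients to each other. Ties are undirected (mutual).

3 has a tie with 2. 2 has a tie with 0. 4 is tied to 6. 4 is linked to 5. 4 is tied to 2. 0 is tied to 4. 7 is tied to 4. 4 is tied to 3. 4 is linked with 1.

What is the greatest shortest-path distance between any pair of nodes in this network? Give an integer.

2

Eccentricity of each node (its greatest distance to any other): 0:2, 1:2, 2:2, 3:2, 4:1, 5:2, 6:2, 7:2.
The maximum eccentricity is 2, realized for instance by the pair 6–3 via 6 – 4 – 3. So the diameter is 2.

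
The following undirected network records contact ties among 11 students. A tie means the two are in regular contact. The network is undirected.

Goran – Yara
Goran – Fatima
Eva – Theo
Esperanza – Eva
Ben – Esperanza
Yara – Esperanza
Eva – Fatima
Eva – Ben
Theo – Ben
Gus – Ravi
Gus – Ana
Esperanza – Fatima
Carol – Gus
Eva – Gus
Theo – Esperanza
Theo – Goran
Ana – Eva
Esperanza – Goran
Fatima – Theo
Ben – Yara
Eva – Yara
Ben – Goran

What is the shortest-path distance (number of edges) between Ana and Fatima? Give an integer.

2

One shortest route is Ana – Eva – Fatima, which uses 2 edges, and Ana and Fatima are not directly tied, so nothing shorter exists. So d(Ana,Fatima) = 2.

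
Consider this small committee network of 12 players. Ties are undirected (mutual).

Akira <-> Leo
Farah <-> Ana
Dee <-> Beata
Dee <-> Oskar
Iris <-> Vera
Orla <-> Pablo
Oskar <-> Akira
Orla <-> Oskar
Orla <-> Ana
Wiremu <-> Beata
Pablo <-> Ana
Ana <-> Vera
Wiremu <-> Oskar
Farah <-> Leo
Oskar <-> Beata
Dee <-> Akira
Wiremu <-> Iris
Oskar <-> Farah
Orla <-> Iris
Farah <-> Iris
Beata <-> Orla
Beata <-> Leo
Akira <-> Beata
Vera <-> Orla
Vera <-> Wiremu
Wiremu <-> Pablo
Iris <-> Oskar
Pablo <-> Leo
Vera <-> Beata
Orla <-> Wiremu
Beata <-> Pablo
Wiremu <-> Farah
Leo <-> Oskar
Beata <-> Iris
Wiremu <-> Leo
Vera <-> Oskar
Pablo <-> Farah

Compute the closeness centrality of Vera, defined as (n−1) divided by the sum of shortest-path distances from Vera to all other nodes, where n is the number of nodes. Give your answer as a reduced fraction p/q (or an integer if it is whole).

11/16

Distances from Vera: Akira:2, Ana:1, Beata:1, Dee:2, Farah:2, Iris:1, Leo:2, Orla:1, Oskar:1, Pablo:2, Wiremu:1. Sum = 16.
n = 12, so closeness = 11/16.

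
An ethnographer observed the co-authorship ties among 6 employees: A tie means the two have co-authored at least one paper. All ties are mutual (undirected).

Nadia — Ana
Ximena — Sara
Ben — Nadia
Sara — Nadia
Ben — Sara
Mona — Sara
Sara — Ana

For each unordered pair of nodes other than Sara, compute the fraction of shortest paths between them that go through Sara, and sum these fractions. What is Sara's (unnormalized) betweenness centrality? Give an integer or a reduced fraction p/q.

15/2

Pairs whose geodesics pass through Sara — Mona–Nadia: 1; Mona–Ximena: 1; Mona–Ben: 1; Mona–Ana: 1; Nadia–Ximena: 1; Ximena–Ben: 1; Ximena–Ana: 1; Ben–Ana: 1/2.
All other pairs contribute 0.
Summing the contributions gives betweenness(Sara) = 15/2.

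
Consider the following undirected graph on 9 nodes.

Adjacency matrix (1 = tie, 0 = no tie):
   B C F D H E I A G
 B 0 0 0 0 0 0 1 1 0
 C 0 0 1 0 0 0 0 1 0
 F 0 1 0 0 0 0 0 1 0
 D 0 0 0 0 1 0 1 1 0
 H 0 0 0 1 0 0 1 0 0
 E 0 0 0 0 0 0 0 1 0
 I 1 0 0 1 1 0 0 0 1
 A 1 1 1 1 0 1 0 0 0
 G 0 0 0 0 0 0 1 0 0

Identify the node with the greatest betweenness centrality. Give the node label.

A

Unnormalized betweenness of each node: A:35/2, B:4, C:0, D:8, E:0, F:0, G:0, H:0, I:17/2.
A has the largest value, 35/2, making it the main broker — the node through which the most shortest paths run.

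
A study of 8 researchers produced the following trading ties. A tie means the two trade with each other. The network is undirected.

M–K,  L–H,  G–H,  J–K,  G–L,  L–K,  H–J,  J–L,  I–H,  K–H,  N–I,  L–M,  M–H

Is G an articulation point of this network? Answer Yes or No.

No

Even without G, every remaining node can still reach every other (the residual graph is connected), so G is not a cut vertex.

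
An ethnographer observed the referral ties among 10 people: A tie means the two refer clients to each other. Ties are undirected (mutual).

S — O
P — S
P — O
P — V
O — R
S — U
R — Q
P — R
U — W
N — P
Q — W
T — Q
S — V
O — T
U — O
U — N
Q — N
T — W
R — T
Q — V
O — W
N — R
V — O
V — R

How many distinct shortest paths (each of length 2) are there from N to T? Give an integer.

The shortest distance is 2. The length-2 paths are: N–Q–T; N–R–T.
That gives 2 distinct shortest paths.

2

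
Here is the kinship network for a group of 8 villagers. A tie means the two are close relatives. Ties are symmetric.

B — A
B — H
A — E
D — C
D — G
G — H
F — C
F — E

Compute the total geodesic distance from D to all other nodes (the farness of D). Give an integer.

Distances from D: A:4, B:3, C:1, E:3, F:2, G:1, H:2.
Sum = 4 + 3 + 1 + 3 + 2 + 1 + 2 = 16.

16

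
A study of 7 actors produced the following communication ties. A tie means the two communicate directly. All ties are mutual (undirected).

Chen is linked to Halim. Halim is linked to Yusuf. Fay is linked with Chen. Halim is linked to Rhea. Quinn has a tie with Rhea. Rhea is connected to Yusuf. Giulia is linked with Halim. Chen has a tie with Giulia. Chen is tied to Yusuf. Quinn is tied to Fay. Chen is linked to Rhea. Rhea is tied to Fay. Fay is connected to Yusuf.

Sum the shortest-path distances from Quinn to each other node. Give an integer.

11

Distances from Quinn: Chen:2, Fay:1, Giulia:3, Halim:2, Rhea:1, Yusuf:2.
Sum = 2 + 1 + 3 + 2 + 1 + 2 = 11.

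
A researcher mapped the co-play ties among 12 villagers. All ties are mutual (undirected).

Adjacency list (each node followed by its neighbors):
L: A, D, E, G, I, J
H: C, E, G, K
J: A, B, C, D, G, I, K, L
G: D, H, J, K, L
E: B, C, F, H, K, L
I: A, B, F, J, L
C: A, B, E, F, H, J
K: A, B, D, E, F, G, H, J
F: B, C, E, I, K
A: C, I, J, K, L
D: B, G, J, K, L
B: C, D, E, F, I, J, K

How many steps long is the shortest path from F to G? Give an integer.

2

One shortest route is F – K – G, which uses 2 edges, and F and G are not directly tied, so nothing shorter exists. So d(F,G) = 2.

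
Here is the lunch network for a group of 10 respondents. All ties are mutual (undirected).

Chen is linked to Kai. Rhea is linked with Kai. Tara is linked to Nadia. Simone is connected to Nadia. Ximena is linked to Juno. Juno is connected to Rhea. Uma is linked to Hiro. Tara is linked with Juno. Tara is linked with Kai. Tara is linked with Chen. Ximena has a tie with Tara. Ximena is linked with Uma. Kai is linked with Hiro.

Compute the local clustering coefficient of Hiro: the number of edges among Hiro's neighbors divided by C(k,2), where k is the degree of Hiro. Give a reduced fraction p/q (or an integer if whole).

0

Hiro's neighbors: Kai and Uma (k = 2).
Possible neighbor pairs: C(2,2) = 1. Edges among them: none → e = 0.
Clustering(Hiro) = 0/1.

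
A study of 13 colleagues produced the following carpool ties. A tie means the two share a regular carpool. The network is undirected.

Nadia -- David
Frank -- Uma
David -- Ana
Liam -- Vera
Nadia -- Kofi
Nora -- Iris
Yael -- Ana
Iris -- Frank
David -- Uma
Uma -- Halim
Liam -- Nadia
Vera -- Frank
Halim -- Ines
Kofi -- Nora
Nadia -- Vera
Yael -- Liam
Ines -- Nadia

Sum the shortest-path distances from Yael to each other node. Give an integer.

32

Distances from Yael: Ana:1, David:2, Frank:3, Halim:4, Ines:3, Iris:4, Kofi:3, Liam:1, Nadia:2, Nora:4, Uma:3, Vera:2.
Sum = 1 + 2 + 3 + 4 + 3 + 4 + 3 + 1 + 2 + 4 + 3 + 2 = 32.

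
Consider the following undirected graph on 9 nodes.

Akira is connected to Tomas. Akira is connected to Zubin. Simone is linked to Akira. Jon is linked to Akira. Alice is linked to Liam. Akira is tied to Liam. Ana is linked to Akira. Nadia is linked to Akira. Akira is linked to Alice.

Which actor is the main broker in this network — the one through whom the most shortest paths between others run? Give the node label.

Akira

Unnormalized betweenness of each node: Akira:27, Alice:0, Ana:0, Jon:0, Liam:0, Nadia:0, Simone:0, Tomas:0, Zubin:0.
Akira has the largest value, 27, making it the main broker — the node through which the most shortest paths run.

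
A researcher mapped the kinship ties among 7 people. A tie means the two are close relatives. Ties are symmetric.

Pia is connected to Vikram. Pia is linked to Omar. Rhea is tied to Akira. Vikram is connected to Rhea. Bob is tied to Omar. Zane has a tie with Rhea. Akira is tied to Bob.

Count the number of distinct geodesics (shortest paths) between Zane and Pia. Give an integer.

1

The shortest distance is 3, and the only length-3 path is Zane–Rhea–Vikram–Pia. So there is exactly 1 shortest path.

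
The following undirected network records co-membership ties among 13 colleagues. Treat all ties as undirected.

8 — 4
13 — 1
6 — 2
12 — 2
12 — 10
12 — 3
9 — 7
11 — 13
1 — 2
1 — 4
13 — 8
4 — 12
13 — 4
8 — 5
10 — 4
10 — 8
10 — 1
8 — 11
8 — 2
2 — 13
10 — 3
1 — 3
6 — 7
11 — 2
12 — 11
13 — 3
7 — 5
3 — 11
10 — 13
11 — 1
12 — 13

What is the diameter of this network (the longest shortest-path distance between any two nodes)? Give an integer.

Eccentricity of each node (its greatest distance to any other): 1:4, 2:3, 3:5, 4:4, 5:3, 6:3, 7:4, 8:3, 9:5, 10:4, 11:4, 12:4, 13:4.
The maximum eccentricity is 5, realized for instance by the pair 3–9 via 3 – 13 – 2 – 6 – 7 – 9. So the diameter is 5.

5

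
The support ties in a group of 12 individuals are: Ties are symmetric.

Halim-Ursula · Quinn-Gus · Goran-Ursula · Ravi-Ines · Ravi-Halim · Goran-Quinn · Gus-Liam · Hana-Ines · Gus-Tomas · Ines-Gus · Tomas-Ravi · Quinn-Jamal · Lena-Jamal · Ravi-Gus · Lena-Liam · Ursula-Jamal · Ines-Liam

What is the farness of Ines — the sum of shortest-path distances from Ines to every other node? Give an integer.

21

Distances from Ines: Goran:3, Gus:1, Halim:2, Hana:1, Jamal:3, Lena:2, Liam:1, Quinn:2, Ravi:1, Tomas:2, Ursula:3.
Sum = 3 + 1 + 2 + 1 + 3 + 2 + 1 + 2 + 1 + 2 + 3 = 21.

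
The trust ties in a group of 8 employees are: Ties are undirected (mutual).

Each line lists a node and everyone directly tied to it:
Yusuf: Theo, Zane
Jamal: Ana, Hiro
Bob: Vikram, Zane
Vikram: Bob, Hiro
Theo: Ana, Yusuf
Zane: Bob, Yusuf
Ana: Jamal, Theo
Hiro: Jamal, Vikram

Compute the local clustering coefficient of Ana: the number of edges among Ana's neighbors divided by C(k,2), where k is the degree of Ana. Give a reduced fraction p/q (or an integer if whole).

0

Ana's neighbors: Jamal and Theo (k = 2).
Possible neighbor pairs: C(2,2) = 1. Edges among them: none → e = 0.
Clustering(Ana) = 0/1.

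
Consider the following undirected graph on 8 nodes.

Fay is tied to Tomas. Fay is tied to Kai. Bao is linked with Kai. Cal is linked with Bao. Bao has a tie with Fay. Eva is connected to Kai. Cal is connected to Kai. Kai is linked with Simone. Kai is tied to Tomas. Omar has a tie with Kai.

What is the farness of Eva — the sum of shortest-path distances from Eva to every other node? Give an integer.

13

Distances from Eva: Bao:2, Cal:2, Fay:2, Kai:1, Omar:2, Simone:2, Tomas:2.
Sum = 2 + 2 + 2 + 1 + 2 + 2 + 2 = 13.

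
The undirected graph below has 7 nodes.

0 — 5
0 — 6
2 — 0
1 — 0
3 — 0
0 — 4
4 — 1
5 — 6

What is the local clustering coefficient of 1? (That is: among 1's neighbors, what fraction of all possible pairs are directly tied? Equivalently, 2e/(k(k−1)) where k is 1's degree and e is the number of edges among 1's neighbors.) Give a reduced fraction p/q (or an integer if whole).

1

1's neighbors: 0 and 4 (k = 2).
Possible neighbor pairs: C(2,2) = 1. Edges among them: 0–4 → e = 1.
Clustering(1) = 1/1.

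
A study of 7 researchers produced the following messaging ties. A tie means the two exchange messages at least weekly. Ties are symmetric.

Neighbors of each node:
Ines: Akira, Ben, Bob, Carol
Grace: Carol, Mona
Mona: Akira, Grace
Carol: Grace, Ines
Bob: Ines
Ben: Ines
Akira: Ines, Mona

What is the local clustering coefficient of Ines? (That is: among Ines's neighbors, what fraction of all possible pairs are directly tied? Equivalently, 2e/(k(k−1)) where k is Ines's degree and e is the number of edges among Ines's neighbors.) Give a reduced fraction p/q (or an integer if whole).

Ines's neighbors: Akira, Ben, Bob, and Carol (k = 4).
Possible neighbor pairs: C(4,2) = 6. Edges among them: none → e = 0.
Clustering(Ines) = 0/6 = 0.

0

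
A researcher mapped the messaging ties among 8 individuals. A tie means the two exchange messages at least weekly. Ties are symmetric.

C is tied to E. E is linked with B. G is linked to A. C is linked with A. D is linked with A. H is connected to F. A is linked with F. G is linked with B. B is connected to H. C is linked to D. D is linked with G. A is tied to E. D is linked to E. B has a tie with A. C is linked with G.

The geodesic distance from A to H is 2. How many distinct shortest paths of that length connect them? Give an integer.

2

The shortest distance is 2. The length-2 paths are: A–F–H; A–B–H.
That gives 2 distinct shortest paths.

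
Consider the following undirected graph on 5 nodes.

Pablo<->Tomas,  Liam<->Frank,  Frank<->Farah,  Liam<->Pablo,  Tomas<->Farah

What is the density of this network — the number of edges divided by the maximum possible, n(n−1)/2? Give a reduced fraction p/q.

There are 5 edges and 5 nodes, so the maximum possible is C(5,2) = 10.
Density = 5/10 = 1/2.

1/2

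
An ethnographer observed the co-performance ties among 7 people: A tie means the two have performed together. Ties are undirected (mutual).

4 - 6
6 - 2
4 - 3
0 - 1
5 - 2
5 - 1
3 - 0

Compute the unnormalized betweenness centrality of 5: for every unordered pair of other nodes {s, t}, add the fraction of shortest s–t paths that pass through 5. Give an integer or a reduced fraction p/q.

3

Pairs whose geodesics pass through 5 — 0–2: 1; 1–2: 1; 1–6: 1.
All other pairs contribute 0.
Summing the contributions gives betweenness(5) = 3.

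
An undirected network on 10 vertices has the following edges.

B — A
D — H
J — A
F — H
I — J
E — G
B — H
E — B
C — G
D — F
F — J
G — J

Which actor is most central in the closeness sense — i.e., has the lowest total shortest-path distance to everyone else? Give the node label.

Farness (sum of distances to all others) for each node — A:18, B:17, C:25, D:22, E:19, F:17, G:17, H:19, I:22, J:14.
The smallest farness is 14, for J, so J has the highest closeness.

J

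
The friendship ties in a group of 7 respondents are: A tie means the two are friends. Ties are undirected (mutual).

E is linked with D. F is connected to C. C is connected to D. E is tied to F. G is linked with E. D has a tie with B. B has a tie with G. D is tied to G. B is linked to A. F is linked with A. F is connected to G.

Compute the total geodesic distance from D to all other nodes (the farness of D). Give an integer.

8

Distances from D: A:2, B:1, C:1, E:1, F:2, G:1.
Sum = 2 + 1 + 1 + 1 + 2 + 1 = 8.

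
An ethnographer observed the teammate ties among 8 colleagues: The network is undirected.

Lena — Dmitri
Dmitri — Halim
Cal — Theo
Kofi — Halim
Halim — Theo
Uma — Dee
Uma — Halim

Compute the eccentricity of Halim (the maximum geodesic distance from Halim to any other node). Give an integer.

Distances from Halim: Cal:2, Dee:2, Dmitri:1, Kofi:1, Lena:2, Theo:1, Uma:1.
The largest is 2 (to Cal, Dee, and Lena), so the eccentricity of Halim is 2.

2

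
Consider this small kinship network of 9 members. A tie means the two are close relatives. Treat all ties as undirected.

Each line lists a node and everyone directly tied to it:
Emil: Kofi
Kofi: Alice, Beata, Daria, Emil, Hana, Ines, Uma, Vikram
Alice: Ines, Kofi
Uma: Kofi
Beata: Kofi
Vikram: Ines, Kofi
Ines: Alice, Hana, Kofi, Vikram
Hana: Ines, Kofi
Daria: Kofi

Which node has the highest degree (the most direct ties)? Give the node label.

Kofi

Degrees — Alice:2, Beata:1, Daria:1, Emil:1, Hana:2, Ines:4, Kofi:8, Uma:1, Vikram:2.
The maximum is 8, attained only by Kofi.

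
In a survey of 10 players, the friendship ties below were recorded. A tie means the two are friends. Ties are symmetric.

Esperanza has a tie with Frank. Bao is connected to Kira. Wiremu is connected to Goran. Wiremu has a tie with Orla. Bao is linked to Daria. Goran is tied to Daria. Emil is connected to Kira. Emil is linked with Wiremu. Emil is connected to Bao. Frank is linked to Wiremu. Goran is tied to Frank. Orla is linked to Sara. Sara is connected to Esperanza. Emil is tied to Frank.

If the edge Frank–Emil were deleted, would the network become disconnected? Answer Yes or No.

No

Even without that edge, Frank still reaches Emil via Frank – Wiremu – Emil, so the network stays connected. Not a bridge.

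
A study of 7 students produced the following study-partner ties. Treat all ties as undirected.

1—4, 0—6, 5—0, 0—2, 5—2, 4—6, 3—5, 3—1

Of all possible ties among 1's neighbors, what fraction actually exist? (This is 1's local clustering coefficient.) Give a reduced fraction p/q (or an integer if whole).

0

1's neighbors: 3 and 4 (k = 2).
Possible neighbor pairs: C(2,2) = 1. Edges among them: none → e = 0.
Clustering(1) = 0/1.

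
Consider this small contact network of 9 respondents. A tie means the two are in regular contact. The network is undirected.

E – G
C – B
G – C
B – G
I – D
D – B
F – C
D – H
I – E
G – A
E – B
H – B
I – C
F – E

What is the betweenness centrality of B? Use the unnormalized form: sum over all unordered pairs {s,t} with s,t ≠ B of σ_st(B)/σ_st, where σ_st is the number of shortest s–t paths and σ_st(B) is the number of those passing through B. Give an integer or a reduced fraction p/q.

Pairs whose geodesics pass through B — D–E: 1/2; D–G: 1; D–F: 2/4; D–C: 1/2; D–A: 1; E–C: 1/4; E–H: 1; G–H: 1; F–H: 2/2; C–H: 1; H–A: 1.
All other pairs contribute 0.
Summing the contributions gives betweenness(B) = 35/4.

35/4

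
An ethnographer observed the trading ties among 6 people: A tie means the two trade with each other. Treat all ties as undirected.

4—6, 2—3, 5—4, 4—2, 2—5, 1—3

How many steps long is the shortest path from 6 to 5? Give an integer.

One shortest route is 6 – 4 – 5, which uses 2 edges, and 6 and 5 are not directly tied, so nothing shorter exists. So d(6,5) = 2.

2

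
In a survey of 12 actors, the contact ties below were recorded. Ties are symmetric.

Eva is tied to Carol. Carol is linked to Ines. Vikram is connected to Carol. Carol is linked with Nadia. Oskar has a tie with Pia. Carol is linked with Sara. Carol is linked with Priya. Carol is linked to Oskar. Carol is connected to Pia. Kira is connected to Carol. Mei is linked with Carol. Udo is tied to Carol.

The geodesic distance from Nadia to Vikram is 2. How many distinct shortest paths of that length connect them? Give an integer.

1

The shortest distance is 2, and the only length-2 path is Nadia–Carol–Vikram. So there is exactly 1 shortest path.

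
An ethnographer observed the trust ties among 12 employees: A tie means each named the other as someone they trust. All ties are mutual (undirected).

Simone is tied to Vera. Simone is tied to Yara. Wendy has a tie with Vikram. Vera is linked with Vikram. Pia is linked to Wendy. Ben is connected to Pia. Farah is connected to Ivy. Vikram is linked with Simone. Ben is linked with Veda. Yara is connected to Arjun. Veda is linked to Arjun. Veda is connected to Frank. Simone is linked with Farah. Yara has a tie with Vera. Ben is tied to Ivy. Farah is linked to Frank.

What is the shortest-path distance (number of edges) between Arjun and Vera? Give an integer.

2

One shortest route is Arjun – Yara – Vera, which uses 2 edges, and Arjun and Vera are not directly tied, so nothing shorter exists. So d(Arjun,Vera) = 2.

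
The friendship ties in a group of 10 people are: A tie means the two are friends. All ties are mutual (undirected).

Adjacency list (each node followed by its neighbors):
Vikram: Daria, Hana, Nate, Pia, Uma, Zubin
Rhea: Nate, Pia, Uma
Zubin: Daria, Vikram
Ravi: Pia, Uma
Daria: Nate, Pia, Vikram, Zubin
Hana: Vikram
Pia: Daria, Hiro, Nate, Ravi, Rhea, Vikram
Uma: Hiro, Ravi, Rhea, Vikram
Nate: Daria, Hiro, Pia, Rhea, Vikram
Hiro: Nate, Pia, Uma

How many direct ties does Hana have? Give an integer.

Hana is directly tied to Vikram. That is 1 neighbor, so the degree of Hana is 1.

1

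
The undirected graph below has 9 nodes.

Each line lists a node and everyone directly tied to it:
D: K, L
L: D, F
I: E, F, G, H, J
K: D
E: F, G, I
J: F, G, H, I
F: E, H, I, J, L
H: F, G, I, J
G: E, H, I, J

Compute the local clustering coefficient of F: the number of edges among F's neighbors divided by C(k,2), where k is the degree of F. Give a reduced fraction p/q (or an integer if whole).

F's neighbors: E, H, I, J, and L (k = 5).
Possible neighbor pairs: C(5,2) = 10. Edges among them: E–I, H–I, H–J, I–J → e = 4.
Clustering(F) = 4/10 = 2/5.

2/5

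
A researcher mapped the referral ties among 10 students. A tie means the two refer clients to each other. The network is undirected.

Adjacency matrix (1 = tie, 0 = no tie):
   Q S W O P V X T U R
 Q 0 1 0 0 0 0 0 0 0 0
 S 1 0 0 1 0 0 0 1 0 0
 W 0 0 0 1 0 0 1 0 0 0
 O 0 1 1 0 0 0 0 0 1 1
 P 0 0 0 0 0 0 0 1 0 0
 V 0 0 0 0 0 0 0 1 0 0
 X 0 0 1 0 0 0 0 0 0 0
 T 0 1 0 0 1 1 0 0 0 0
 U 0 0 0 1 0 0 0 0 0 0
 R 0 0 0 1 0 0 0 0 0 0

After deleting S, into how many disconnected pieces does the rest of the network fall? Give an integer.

3

Without S, the remaining ties split the others into: {Q}; {O, R, U, W, X}; {P, T, V}.
That's 3 separate components.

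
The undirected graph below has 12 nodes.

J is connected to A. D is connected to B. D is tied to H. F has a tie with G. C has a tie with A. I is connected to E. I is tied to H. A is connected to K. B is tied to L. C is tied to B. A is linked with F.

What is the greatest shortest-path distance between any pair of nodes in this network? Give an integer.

8

Eccentricity of each node (its greatest distance to any other): A:6, B:4, C:5, D:5, E:8, F:7, G:8, H:6, I:7, J:7, K:7, L:5.
The maximum eccentricity is 8, realized for instance by the pair E–G via E – I – H – D – B – C – A – F – G. So the diameter is 8.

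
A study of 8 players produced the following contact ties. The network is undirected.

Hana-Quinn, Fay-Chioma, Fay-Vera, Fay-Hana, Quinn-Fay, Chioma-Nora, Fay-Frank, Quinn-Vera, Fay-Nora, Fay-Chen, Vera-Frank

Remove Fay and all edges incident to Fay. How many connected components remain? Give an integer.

Without Fay, the remaining ties split the others into: {Frank, Hana, Quinn, Vera}; {Chioma, Nora}; {Chen}.
That's 3 separate components.

3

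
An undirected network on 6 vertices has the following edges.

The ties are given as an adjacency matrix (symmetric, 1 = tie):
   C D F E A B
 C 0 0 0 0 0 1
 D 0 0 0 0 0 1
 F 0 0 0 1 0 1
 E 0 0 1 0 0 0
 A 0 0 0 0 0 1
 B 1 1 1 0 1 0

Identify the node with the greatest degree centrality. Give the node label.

B

Degrees — A:1, B:4, C:1, D:1, E:1, F:2.
The maximum is 4, attained only by B.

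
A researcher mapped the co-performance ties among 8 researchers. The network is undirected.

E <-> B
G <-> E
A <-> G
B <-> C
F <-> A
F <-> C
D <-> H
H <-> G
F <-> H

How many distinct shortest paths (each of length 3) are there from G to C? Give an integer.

The shortest distance is 3. The length-3 paths are: G–H–F–C; G–A–F–C; G–E–B–C.
That gives 3 distinct shortest paths.

3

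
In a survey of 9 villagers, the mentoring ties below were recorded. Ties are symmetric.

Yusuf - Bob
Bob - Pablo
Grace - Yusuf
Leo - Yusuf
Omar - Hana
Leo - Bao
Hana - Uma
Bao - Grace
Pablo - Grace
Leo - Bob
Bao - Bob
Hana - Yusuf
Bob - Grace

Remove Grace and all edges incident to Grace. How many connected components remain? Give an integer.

1

Grace's neighbors (Bao, Bob, Pablo, and Yusuf) remain reachable from one another through other ties, so the rest of the network stays in one piece.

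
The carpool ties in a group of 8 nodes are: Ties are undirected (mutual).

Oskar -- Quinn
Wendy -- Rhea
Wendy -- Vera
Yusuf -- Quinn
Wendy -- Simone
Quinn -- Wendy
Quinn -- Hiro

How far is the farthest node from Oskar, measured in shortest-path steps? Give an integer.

Distances from Oskar: Hiro:2, Quinn:1, Rhea:3, Simone:3, Vera:3, Wendy:2, Yusuf:2.
The largest is 3 (to Rhea, Simone, and Vera), so the eccentricity of Oskar is 3.

3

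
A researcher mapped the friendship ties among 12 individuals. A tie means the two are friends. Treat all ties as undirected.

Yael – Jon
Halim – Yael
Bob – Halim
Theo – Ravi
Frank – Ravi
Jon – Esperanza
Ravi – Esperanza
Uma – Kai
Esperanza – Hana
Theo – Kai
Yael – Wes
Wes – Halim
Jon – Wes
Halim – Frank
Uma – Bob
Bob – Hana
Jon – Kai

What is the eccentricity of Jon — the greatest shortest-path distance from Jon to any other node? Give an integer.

Distances from Jon: Bob:3, Esperanza:1, Frank:3, Halim:2, Hana:2, Kai:1, Ravi:2, Theo:2, Uma:2, Wes:1, Yael:1.
The largest is 3 (to Bob and Frank), so the eccentricity of Jon is 3.

3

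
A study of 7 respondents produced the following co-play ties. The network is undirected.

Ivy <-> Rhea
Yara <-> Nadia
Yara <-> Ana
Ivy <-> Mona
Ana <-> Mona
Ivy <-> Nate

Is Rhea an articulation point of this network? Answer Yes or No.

Even without Rhea, every remaining node can still reach every other (the residual graph is connected), so Rhea is not a cut vertex.

No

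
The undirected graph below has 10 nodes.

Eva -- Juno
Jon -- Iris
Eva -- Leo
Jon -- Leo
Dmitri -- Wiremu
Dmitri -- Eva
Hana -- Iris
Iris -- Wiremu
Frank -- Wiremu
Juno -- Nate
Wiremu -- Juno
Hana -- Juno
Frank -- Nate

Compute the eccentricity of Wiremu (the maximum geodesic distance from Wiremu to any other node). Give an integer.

Distances from Wiremu: Dmitri:1, Eva:2, Frank:1, Hana:2, Iris:1, Jon:2, Juno:1, Leo:3, Nate:2.
The largest is 3 (to Leo), so the eccentricity of Wiremu is 3.

3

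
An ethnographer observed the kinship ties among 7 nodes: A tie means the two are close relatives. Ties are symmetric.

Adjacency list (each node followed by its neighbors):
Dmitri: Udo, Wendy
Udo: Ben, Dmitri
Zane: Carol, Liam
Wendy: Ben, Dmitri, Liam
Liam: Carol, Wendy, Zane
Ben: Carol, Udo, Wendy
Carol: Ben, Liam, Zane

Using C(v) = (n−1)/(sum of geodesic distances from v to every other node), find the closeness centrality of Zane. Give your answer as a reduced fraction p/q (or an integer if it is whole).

1/2

Distances from Zane: Ben:2, Carol:1, Dmitri:3, Liam:1, Udo:3, Wendy:2. Sum = 12.
n = 7, so closeness = 6/12 = 1/2.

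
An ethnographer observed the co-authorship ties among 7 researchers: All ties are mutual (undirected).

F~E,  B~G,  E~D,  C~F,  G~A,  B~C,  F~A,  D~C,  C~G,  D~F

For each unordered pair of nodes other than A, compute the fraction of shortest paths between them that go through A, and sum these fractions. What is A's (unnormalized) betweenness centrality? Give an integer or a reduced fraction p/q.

Pairs whose geodesics pass through A — G–F: 1/2; G–E: 1/3.
All other pairs contribute 0.
Summing the contributions gives betweenness(A) = 5/6.

5/6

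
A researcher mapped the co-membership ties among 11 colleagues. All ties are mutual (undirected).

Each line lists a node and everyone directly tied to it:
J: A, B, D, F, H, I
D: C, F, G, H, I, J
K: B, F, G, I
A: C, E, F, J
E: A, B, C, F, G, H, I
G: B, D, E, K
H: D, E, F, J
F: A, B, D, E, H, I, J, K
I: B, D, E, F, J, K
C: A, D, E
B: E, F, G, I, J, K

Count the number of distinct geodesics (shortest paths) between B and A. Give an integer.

3

The shortest distance is 2. The length-2 paths are: B–J–A; B–E–A; B–F–A.
That gives 3 distinct shortest paths.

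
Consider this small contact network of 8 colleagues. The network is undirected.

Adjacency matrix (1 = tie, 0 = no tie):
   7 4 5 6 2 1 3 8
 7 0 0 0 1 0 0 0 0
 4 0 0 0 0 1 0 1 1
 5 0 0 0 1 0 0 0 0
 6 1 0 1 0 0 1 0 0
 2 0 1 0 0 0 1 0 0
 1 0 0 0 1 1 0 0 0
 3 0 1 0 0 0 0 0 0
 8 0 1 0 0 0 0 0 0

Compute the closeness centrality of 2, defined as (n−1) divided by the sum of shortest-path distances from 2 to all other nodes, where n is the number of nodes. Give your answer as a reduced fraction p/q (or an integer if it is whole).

1/2

Distances from 2: 1:1, 3:2, 4:1, 5:3, 6:2, 7:3, 8:2. Sum = 14.
n = 8, so closeness = 7/14 = 1/2.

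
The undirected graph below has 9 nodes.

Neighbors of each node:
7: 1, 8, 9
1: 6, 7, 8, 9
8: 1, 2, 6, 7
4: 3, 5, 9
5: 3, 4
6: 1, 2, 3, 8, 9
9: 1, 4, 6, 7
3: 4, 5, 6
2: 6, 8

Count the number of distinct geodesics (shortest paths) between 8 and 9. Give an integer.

3

The shortest distance is 2. The length-2 paths are: 8–6–9; 8–7–9; 8–1–9.
That gives 3 distinct shortest paths.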